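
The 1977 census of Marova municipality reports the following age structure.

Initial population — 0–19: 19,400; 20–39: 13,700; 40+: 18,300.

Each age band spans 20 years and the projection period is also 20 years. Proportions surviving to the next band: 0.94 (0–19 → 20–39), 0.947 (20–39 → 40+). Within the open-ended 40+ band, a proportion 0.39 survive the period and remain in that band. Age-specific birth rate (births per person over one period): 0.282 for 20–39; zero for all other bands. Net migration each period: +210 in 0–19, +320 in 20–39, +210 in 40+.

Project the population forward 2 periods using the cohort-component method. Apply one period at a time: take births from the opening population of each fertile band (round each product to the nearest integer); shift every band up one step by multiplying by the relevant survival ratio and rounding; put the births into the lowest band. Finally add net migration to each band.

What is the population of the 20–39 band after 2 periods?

[period 1]
Births: 13700 * 0.282 = 3863
20–39: 19400 * 0.94 = 18236
40+: 13700 * 0.947 + 18300 * 0.39 = 12974 + 7137 = 20111
Net migration: 0–19 + 210 → 4073; 20–39 + 320 → 18556; 40+ + 210 → 20321
Population now: 0–19=4073, 20–39=18556, 40+=20321
[period 2]
Births: 18556 * 0.282 = 5233
20–39: 4073 * 0.94 = 3829
40+: 18556 * 0.947 + 20321 * 0.39 = 17573 + 7925 = 25498
Net migration: 0–19 + 210 → 5443; 20–39 + 320 → 4149; 40+ + 210 → 25708
Population now: 0–19=5443, 20–39=4149, 40+=25708

4149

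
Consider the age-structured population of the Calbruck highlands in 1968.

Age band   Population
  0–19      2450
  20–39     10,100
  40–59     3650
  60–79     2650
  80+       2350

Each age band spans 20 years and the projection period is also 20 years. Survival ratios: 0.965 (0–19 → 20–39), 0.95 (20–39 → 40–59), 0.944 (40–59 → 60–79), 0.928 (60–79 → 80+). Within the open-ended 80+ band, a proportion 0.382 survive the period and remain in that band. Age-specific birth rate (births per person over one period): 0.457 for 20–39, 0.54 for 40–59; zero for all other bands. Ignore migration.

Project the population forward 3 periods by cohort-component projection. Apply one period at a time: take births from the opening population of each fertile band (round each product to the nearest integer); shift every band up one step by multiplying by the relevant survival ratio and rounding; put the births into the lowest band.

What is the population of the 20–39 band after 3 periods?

6042

[period 1]
Births: 10100 * 0.457 = 4616 ; 3650 * 0.54 = 1971 ⇒ total 6587
20–39: 2450 * 0.965 = 2364
40–59: 10100 * 0.95 = 9595
60–79: 3650 * 0.944 = 3446
80+: 2650 * 0.928 + 2350 * 0.382 = 2459 + 898 = 3357
→ [6587, 2364, 9595, 3446, 3357]
[period 2]
Births: 2364 * 0.457 = 1080 ; 9595 * 0.54 = 5181 ⇒ total 6261
20–39: 6587 * 0.965 = 6356
40–59: 2364 * 0.95 = 2246
60–79: 9595 * 0.944 = 9058
80+: 3446 * 0.928 + 3357 * 0.382 = 3198 + 1282 = 4480
→ [6261, 6356, 2246, 9058, 4480]
[period 3]
Births: 6356 * 0.457 = 2905 ; 2246 * 0.54 = 1213 ⇒ total 4118
20–39: 6261 * 0.965 = 6042
40–59: 6356 * 0.95 = 6038
60–79: 2246 * 0.944 = 2120
80+: 9058 * 0.928 + 4480 * 0.382 = 8406 + 1711 = 10117
→ [4118, 6042, 6038, 2120, 10117]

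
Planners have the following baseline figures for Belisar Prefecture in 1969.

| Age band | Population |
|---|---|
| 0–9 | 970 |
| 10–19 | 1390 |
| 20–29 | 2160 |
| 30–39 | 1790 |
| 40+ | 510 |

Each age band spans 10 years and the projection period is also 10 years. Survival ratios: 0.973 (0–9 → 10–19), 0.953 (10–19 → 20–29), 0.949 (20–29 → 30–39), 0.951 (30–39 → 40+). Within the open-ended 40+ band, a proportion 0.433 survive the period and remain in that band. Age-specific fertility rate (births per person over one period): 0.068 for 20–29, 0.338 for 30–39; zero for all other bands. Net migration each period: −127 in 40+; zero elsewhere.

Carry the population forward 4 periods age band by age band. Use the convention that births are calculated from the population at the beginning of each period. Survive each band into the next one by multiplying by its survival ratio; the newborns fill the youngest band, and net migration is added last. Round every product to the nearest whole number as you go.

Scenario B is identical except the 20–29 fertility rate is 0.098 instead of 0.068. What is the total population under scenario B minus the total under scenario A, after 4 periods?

147

— Period 1 —
Births: 2160 × 0.068 = 147 ; 1790 × 0.338 = 605 → total 752
10–19: 970 × 0.973 = 944
20–29: 1390 × 0.953 = 1325
30–39: 2160 × 0.949 = 2050
40+: 1790 × 0.951 + 510 × 0.433 = 1702 + 221 = 1923
Net migration: 40+ − 127 → 1796
End of period: [752, 944, 1325, 2050, 1796]
— Period 2 —
Births: 1325 × 0.068 = 90 ; 2050 × 0.338 = 693 → total 783
10–19: 752 × 0.973 = 732
20–29: 944 × 0.953 = 900
30–39: 1325 × 0.949 = 1257
40+: 2050 × 0.951 + 1796 × 0.433 = 1950 + 778 = 2728
Net migration: 40+ − 127 → 2601
End of period: [783, 732, 900, 1257, 2601]
— Period 3 —
Births: 900 × 0.068 = 61 ; 1257 × 0.338 = 425 → total 486
10–19: 783 × 0.973 = 762
20–29: 732 × 0.953 = 698
30–39: 900 × 0.949 = 854
40+: 1257 × 0.951 + 2601 × 0.433 = 1195 + 1126 = 2321
Net migration: 40+ − 127 → 2194
End of period: [486, 762, 698, 854, 2194]
— Period 4 —
Births: 698 × 0.068 = 47 ; 854 × 0.338 = 289 → total 336
10–19: 486 × 0.973 = 473
20–29: 762 × 0.953 = 726
30–39: 698 × 0.949 = 662
40+: 854 × 0.951 + 2194 × 0.433 = 812 + 950 = 1762
Net migration: 40+ − 127 → 1635
End of period: [336, 473, 726, 662, 1635]
Scenario A total after 4 periods: 3832
Scenario B projection —
— Period 1 —
Births: 2160 × 0.098 = 212 ; 1790 × 0.338 = 605 → total 817
10–19: 970 × 0.973 = 944
20–29: 1390 × 0.953 = 1325
30–39: 2160 × 0.949 = 2050
40+: 1790 × 0.951 + 510 × 0.433 = 1702 + 221 = 1923
Net migration: 40+ − 127 → 1796
End of period: [817, 944, 1325, 2050, 1796]
— Period 2 —
Births: 1325 × 0.098 = 130 ; 2050 × 0.338 = 693 → total 823
10–19: 817 × 0.973 = 795
20–29: 944 × 0.953 = 900
30–39: 1325 × 0.949 = 1257
40+: 2050 × 0.951 + 1796 × 0.433 = 1950 + 778 = 2728
Net migration: 40+ − 127 → 2601
End of period: [823, 795, 900, 1257, 2601]
— Period 3 —
Births: 900 × 0.098 = 88 ; 1257 × 0.338 = 425 → total 513
10–19: 823 × 0.973 = 801
20–29: 795 × 0.953 = 758
30–39: 900 × 0.949 = 854
40+: 1257 × 0.951 + 2601 × 0.433 = 1195 + 1126 = 2321
Net migration: 40+ − 127 → 2194
End of period: [513, 801, 758, 854, 2194]
— Period 4 —
Births: 758 × 0.098 = 74 ; 854 × 0.338 = 289 → total 363
10–19: 513 × 0.973 = 499
20–29: 801 × 0.953 = 763
30–39: 758 × 0.949 = 719
40+: 854 × 0.951 + 2194 × 0.433 = 812 + 950 = 1762
Net migration: 40+ − 127 → 1635
End of period: [363, 499, 763, 719, 1635]
Scenario B total after 4 periods: 3979
Difference B − A = 3979 − 3832 = 147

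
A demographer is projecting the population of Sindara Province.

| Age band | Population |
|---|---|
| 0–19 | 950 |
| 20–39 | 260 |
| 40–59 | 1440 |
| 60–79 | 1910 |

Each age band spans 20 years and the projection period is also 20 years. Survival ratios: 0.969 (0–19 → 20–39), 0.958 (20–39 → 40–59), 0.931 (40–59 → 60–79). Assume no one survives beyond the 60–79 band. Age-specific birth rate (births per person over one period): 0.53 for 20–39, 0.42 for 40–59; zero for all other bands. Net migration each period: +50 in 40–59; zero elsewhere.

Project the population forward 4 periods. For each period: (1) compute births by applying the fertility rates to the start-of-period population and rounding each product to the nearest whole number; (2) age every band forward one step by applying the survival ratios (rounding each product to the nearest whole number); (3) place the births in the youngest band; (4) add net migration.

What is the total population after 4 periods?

Period 1:
Births: 260 × 0.53 = 138 ; 1440 × 0.42 = 605 — total 743
20–39: 950 × 0.969 = 921
40–59: 260 × 0.958 = 249
60–79: 1440 × 0.931 = 1341
Net migration: 40–59 + 50 → 299
End of period: [743, 921, 299, 1341]
Period 2:
Births: 921 × 0.53 = 488 ; 299 × 0.42 = 126 — total 614
20–39: 743 × 0.969 = 720
40–59: 921 × 0.958 = 882
60–79: 299 × 0.931 = 278
Net migration: 40–59 + 50 → 932
End of period: [614, 720, 932, 278]
Period 3:
Births: 720 × 0.53 = 382 ; 932 × 0.42 = 391 — total 773
20–39: 614 × 0.969 = 595
40–59: 720 × 0.958 = 690
60–79: 932 × 0.931 = 868
Net migration: 40–59 + 50 → 740
End of period: [773, 595, 740, 868]
Period 4:
Births: 595 × 0.53 = 315 ; 740 × 0.42 = 311 — total 626
20–39: 773 × 0.969 = 749
40–59: 595 × 0.958 = 570
60–79: 740 × 0.931 = 689
Net migration: 40–59 + 50 → 620
End of period: [626, 749, 620, 689]
Total after period 4: 626 + 749 + 620 + 689 = 2684

2684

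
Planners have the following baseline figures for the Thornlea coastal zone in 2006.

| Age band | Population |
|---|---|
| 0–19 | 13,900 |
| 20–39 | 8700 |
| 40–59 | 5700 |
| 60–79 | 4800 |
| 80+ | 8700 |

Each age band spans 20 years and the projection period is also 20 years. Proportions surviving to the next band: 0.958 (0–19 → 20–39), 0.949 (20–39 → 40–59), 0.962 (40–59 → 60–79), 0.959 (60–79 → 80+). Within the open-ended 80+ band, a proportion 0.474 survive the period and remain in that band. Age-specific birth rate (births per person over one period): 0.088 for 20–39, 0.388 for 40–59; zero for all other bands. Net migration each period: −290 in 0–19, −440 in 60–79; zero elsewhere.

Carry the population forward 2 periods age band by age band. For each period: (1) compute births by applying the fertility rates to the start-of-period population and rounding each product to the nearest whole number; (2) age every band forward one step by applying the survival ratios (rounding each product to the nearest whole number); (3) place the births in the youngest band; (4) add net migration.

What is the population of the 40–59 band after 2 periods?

Call the bands 1 to 5, youngest first.
Period 1.
Births: 8700 × 0.088 = 766 ; 5700 × 0.388 = 2212 → total 2978
Band 2: 13900 × 0.958 = 13316
Band 3: 8700 × 0.949 = 8256
Band 4: 5700 × 0.962 = 5483
Band 5: 4800 × 0.959 + 8700 × 0.474 = 4603 + 4124 = 8727
Net migration: Band 1 − 290 → 2688; Band 4 − 440 → 5043
End of period: [2688, 13316, 8256, 5043, 8727]
Period 2.
Births: 13316 × 0.088 = 1172 ; 8256 × 0.388 = 3203 → total 4375
Band 2: 2688 × 0.958 = 2575
Band 3: 13316 × 0.949 = 12637
Band 4: 8256 × 0.962 = 7942
Band 5: 5043 × 0.959 + 8727 × 0.474 = 4836 + 4137 = 8973
Net migration: Band 1 − 290 → 4085; Band 4 − 440 → 7502
End of period: [4085, 2575, 12637, 7502, 8973]

12637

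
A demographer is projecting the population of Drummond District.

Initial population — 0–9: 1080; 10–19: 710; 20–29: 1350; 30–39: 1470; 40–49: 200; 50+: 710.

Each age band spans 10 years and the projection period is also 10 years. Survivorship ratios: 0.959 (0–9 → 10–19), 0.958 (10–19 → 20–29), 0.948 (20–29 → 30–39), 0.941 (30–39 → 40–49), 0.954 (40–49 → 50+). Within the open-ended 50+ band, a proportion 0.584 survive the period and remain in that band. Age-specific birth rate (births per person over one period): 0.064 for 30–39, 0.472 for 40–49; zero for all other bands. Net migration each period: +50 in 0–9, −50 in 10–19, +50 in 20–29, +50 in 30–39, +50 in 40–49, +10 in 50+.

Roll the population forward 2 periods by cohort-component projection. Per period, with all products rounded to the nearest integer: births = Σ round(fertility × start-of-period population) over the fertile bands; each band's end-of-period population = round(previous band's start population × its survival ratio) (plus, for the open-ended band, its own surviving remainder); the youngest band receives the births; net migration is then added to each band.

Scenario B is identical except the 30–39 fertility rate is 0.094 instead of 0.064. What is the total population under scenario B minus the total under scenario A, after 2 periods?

Period 1:
Births: 1470 * 0.064 = 94  |  200 * 0.472 = 94 ⇒ total 188
10–19: 1080 * 0.959 = 1036
20–29: 710 * 0.958 = 680
30–39: 1350 * 0.948 = 1280
40–49: 1470 * 0.941 = 1383
50+: 200 * 0.954 + 710 * 0.584 = 191 + 415 = 606
Net migration: 0–9 + 50 → 238; 10–19 − 50 → 986; 20–29 + 50 → 730; 30–39 + 50 → 1330; 40–49 + 50 → 1433; 50+ + 10 → 616
Giving 238 / 986 / 730 / 1330 / 1433 / 616.
Period 2:
Births: 1330 * 0.064 = 85  |  1433 * 0.472 = 676 ⇒ total 761
10–19: 238 * 0.959 = 228
20–29: 986 * 0.958 = 945
30–39: 730 * 0.948 = 692
40–49: 1330 * 0.941 = 1252
50+: 1433 * 0.954 + 616 * 0.584 = 1367 + 360 = 1727
Net migration: 0–9 + 50 → 811; 10–19 − 50 → 178; 20–29 + 50 → 995; 30–39 + 50 → 742; 40–49 + 50 → 1302; 50+ + 10 → 1737
Giving 811 / 178 / 995 / 742 / 1302 / 1737.
Scenario A total after 2 periods: 5765
Scenario B projection —
Period 1:
Births: 1470 * 0.094 = 138  |  200 * 0.472 = 94 ⇒ total 232
10–19: 1080 * 0.959 = 1036
20–29: 710 * 0.958 = 680
30–39: 1350 * 0.948 = 1280
40–49: 1470 * 0.941 = 1383
50+: 200 * 0.954 + 710 * 0.584 = 191 + 415 = 606
Net migration: 0–9 + 50 → 282; 10–19 − 50 → 986; 20–29 + 50 → 730; 30–39 + 50 → 1330; 40–49 + 50 → 1433; 50+ + 10 → 616
Giving 282 / 986 / 730 / 1330 / 1433 / 616.
Period 2:
Births: 1330 * 0.094 = 125  |  1433 * 0.472 = 676 ⇒ total 801
10–19: 282 * 0.959 = 270
20–29: 986 * 0.958 = 945
30–39: 730 * 0.948 = 692
40–49: 1330 * 0.941 = 1252
50+: 1433 * 0.954 + 616 * 0.584 = 1367 + 360 = 1727
Net migration: 0–9 + 50 → 851; 10–19 − 50 → 220; 20–29 + 50 → 995; 30–39 + 50 → 742; 40–49 + 50 → 1302; 50+ + 10 → 1737
Giving 851 / 220 / 995 / 742 / 1302 / 1737.
Scenario B total after 2 periods: 5847
Difference B − A = 5847 − 5765 = 82

82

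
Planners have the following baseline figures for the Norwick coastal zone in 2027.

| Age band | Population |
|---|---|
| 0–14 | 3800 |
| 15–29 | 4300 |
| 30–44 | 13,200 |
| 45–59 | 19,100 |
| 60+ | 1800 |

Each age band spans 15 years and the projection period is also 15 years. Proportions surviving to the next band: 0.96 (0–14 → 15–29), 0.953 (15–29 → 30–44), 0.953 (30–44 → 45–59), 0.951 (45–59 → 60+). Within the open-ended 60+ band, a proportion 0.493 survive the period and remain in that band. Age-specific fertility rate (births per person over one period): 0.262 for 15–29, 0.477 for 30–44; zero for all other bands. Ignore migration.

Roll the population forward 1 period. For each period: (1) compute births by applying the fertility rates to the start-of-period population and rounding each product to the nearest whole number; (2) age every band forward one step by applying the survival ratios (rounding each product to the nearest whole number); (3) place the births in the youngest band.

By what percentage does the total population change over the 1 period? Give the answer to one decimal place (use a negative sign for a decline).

— Period 1 —
Births: 4300 × 0.262 = 1127  |  13200 × 0.477 = 6296 → total 7423
15–29: 3800 × 0.96 = 3648
30–44: 4300 × 0.953 = 4098
45–59: 13200 × 0.953 = 12580
60+: 19100 × 0.951 + 1800 × 0.493 = 18164 + 887 = 19051
Population now: 0–14=7423, 15–29=3648, 30–44=4098, 45–59=12580, 60+=19051
Total: 42200 → 46800; change = 4600; percentage change = 10.9%

10.9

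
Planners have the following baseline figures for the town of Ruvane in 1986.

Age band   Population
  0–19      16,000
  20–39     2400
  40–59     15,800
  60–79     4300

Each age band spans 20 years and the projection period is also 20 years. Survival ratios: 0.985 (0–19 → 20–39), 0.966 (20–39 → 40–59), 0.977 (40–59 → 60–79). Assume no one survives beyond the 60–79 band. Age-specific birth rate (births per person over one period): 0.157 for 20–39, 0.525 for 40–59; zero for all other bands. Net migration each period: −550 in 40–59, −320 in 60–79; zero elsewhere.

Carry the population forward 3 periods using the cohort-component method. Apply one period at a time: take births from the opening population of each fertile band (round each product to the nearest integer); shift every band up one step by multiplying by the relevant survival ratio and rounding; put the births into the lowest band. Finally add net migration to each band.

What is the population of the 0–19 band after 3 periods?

9045

Period 1.
Births: 2400 × 0.157 = 377  |  15800 × 0.525 = 8295 — total 8672
20–39: 16000 × 0.985 = 15760
40–59: 2400 × 0.966 = 2318
60–79: 15800 × 0.977 = 15437
Net migration: 40–59 − 550 → 1768; 60–79 − 320 → 15117
Population now: 0–19=8672, 20–39=15760, 40–59=1768, 60–79=15117
Period 2.
Births: 15760 × 0.157 = 2474  |  1768 × 0.525 = 928 — total 3402
20–39: 8672 × 0.985 = 8542
40–59: 15760 × 0.966 = 15224
60–79: 1768 × 0.977 = 1727
Net migration: 40–59 − 550 → 14674; 60–79 − 320 → 1407
Population now: 0–19=3402, 20–39=8542, 40–59=14674, 60–79=1407
Period 3.
Births: 8542 × 0.157 = 1341  |  14674 × 0.525 = 7704 — total 9045
20–39: 3402 × 0.985 = 3351
40–59: 8542 × 0.966 = 8252
60–79: 14674 × 0.977 = 14336
Net migration: 40–59 − 550 → 7702; 60–79 − 320 → 14016
Population now: 0–19=9045, 20–39=3351, 40–59=7702, 60–79=14016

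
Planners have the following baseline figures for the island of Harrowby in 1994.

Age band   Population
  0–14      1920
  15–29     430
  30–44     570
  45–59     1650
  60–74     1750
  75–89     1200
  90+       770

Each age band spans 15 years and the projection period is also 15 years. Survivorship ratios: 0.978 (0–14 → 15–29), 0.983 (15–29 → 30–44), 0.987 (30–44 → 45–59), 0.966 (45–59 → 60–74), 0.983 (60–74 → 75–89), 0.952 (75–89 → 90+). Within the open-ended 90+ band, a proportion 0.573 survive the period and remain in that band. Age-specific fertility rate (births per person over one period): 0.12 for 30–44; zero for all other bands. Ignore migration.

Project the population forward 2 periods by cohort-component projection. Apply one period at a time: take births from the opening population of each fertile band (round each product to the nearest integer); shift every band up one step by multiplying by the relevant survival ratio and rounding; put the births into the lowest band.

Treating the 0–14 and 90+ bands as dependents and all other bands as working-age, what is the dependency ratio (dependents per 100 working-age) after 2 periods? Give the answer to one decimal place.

After projecting period 1:
Births: 570 * 0.12 = 68
15–29: 1920 * 0.978 = 1878
30–44: 430 * 0.983 = 423
45–59: 570 * 0.987 = 563
60–74: 1650 * 0.966 = 1594
75–89: 1750 * 0.983 = 1720
90+: 1200 * 0.952 + 770 * 0.573 = 1142 + 441 = 1583
Population now: 0–14=68, 15–29=1878, 30–44=423, 45–59=563, 60–74=1594, 75–89=1720, 90+=1583
After projecting period 2:
Births: 423 * 0.12 = 51
15–29: 68 * 0.978 = 67
30–44: 1878 * 0.983 = 1846
45–59: 423 * 0.987 = 418
60–74: 563 * 0.966 = 544
75–89: 1594 * 0.983 = 1567
90+: 1720 * 0.952 + 1583 * 0.573 = 1637 + 907 = 2544
Population now: 0–14=51, 15–29=67, 30–44=1846, 45–59=418, 60–74=544, 75–89=1567, 90+=2544
Dependents (band 0–14 + band 90+) = 51 + 2544 = 2595; working-age = 4442; ratio = 2595/4442 × 100 = 58.4

58.4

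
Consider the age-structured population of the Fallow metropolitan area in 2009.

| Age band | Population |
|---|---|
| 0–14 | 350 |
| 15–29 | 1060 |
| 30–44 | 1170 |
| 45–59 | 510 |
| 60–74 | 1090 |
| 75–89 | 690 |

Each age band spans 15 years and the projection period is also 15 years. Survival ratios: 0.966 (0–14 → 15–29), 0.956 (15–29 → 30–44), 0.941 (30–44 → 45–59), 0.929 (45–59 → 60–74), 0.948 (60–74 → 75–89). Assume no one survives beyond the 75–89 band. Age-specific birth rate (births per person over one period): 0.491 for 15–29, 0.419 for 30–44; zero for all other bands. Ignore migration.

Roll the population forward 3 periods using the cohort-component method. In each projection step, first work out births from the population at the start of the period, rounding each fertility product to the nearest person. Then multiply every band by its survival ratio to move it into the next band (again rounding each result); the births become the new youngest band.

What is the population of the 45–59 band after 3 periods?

Call the bands 1 to 6, youngest first.
After projecting period 1:
Births: 1060 * 0.491 = 520, 1170 * 0.419 = 490 ⇒ total 1010
Band 2: 350 * 0.966 = 338
Band 3: 1060 * 0.956 = 1013
Band 4: 1170 * 0.941 = 1101
Band 5: 510 * 0.929 = 474
Band 6: 1090 * 0.948 = 1033
End of period: [1010, 338, 1013, 1101, 474, 1033]
After projecting period 2:
Births: 338 * 0.491 = 166, 1013 * 0.419 = 424 ⇒ total 590
Band 2: 1010 * 0.966 = 976
Band 3: 338 * 0.956 = 323
Band 4: 1013 * 0.941 = 953
Band 5: 1101 * 0.929 = 1023
Band 6: 474 * 0.948 = 449
End of period: [590, 976, 323, 953, 1023, 449]
After projecting period 3:
Births: 976 * 0.491 = 479, 323 * 0.419 = 135 ⇒ total 614
Band 2: 590 * 0.966 = 570
Band 3: 976 * 0.956 = 933
Band 4: 323 * 0.941 = 304
Band 5: 953 * 0.929 = 885
Band 6: 1023 * 0.948 = 970
End of period: [614, 570, 933, 304, 885, 970]

304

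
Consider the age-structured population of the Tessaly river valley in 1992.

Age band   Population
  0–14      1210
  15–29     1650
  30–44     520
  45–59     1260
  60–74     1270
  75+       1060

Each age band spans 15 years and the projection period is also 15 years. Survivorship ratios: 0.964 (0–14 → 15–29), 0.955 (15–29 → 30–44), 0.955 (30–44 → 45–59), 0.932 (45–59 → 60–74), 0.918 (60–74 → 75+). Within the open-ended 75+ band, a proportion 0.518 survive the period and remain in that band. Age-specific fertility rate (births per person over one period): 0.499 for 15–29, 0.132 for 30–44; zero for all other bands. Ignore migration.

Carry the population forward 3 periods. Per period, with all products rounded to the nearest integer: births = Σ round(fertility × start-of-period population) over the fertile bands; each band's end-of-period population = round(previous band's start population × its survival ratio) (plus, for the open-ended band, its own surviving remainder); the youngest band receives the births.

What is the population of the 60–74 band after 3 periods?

— Period 1 —
Births: 1650 * 0.499 = 823, 520 * 0.132 = 69 → 892
15–29: 1210 * 0.964 = 1166
30–44: 1650 * 0.955 = 1576
45–59: 520 * 0.955 = 497
60–74: 1260 * 0.932 = 1174
75+: 1270 * 0.918 + 1060 * 0.518 = 1166 + 549 = 1715
Giving 892 / 1166 / 1576 / 497 / 1174 / 1715.
— Period 2 —
Births: 1166 * 0.499 = 582, 1576 * 0.132 = 208 → 790
15–29: 892 * 0.964 = 860
30–44: 1166 * 0.955 = 1114
45–59: 1576 * 0.955 = 1505
60–74: 497 * 0.932 = 463
75+: 1174 * 0.918 + 1715 * 0.518 = 1078 + 888 = 1966
Giving 790 / 860 / 1114 / 1505 / 463 / 1966.
— Period 3 —
Births: 860 * 0.499 = 429, 1114 * 0.132 = 147 → 576
15–29: 790 * 0.964 = 762
30–44: 860 * 0.955 = 821
45–59: 1114 * 0.955 = 1064
60–74: 1505 * 0.932 = 1403
75+: 463 * 0.918 + 1966 * 0.518 = 425 + 1018 = 1443
Giving 576 / 762 / 821 / 1064 / 1403 / 1443.

1403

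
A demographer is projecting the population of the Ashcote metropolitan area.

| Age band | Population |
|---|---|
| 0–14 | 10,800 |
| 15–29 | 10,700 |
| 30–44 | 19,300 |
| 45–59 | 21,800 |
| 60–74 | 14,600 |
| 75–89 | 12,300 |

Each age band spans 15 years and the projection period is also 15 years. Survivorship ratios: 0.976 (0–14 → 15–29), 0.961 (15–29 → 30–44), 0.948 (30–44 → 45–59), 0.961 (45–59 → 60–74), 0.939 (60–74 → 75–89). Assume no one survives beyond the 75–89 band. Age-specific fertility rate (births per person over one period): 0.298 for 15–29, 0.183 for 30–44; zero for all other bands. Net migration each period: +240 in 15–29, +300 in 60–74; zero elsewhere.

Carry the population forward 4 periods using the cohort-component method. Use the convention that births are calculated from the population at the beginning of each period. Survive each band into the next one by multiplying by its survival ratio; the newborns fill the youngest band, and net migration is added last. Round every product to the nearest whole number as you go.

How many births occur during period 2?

Period 1.
Births: 10700 * 0.298 = 3189  |  19300 * 0.183 = 3532 ⇒ total 6721
15–29: 10800 * 0.976 = 10541
30–44: 10700 * 0.961 = 10283
45–59: 19300 * 0.948 = 18296
60–74: 21800 * 0.961 = 20950
75–89: 14600 * 0.939 = 13709
Net migration: 15–29 + 240 → 10781; 60–74 + 300 → 21250
End of period: [6721, 10781, 10283, 18296, 21250, 13709]
Period 2.
Births: 10781 * 0.298 = 3213  |  10283 * 0.183 = 1882 ⇒ total 5095
15–29: 6721 * 0.976 = 6560
30–44: 10781 * 0.961 = 10361
45–59: 10283 * 0.948 = 9748
60–74: 18296 * 0.961 = 17582
75–89: 21250 * 0.939 = 19954
Net migration: 15–29 + 240 → 6800; 60–74 + 300 → 17882
End of period: [5095, 6800, 10361, 9748, 17882, 19954]

5095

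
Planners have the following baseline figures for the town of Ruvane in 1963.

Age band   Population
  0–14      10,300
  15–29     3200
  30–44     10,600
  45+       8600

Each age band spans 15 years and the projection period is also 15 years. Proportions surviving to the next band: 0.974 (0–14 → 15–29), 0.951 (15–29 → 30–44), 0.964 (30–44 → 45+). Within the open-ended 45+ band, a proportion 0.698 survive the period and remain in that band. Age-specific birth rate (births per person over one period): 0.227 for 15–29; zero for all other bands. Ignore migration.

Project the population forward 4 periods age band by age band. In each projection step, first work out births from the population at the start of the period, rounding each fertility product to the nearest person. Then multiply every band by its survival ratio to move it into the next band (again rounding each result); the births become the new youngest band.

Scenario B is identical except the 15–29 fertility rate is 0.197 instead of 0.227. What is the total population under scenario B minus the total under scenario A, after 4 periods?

-525

Call the groups 1 to 4, youngest first.
Period 1:
Births: 3200 × 0.227 = 726
Group 2: 10300 × 0.974 = 10032
Group 3: 3200 × 0.951 = 3043
Group 4: 10600 × 0.964 + 8600 × 0.698 = 10218 + 6003 = 16221
End of period: [726, 10032, 3043, 16221]
Period 2:
Births: 10032 × 0.227 = 2277
Group 2: 726 × 0.974 = 707
Group 3: 10032 × 0.951 = 9540
Group 4: 3043 × 0.964 + 16221 × 0.698 = 2933 + 11322 = 14255
End of period: [2277, 707, 9540, 14255]
Period 3:
Births: 707 × 0.227 = 160
Group 2: 2277 × 0.974 = 2218
Group 3: 707 × 0.951 = 672
Group 4: 9540 × 0.964 + 14255 × 0.698 = 9197 + 9950 = 19147
End of period: [160, 2218, 672, 19147]
Period 4:
Births: 2218 × 0.227 = 503
Group 2: 160 × 0.974 = 156
Group 3: 2218 × 0.951 = 2109
Group 4: 672 × 0.964 + 19147 × 0.698 = 648 + 13365 = 14013
End of period: [503, 156, 2109, 14013]
Scenario A total after 4 periods: 16781
Scenario B projection —
Period 1:
Births: 3200 × 0.197 = 630
Group 2: 10300 × 0.974 = 10032
Group 3: 3200 × 0.951 = 3043
Group 4: 10600 × 0.964 + 8600 × 0.698 = 10218 + 6003 = 16221
End of period: [630, 10032, 3043, 16221]
Period 2:
Births: 10032 × 0.197 = 1976
Group 2: 630 × 0.974 = 614
Group 3: 10032 × 0.951 = 9540
Group 4: 3043 × 0.964 + 16221 × 0.698 = 2933 + 11322 = 14255
End of period: [1976, 614, 9540, 14255]
Period 3:
Births: 614 × 0.197 = 121
Group 2: 1976 × 0.974 = 1925
Group 3: 614 × 0.951 = 584
Group 4: 9540 × 0.964 + 14255 × 0.698 = 9197 + 9950 = 19147
End of period: [121, 1925, 584, 19147]
Period 4:
Births: 1925 × 0.197 = 379
Group 2: 121 × 0.974 = 118
Group 3: 1925 × 0.951 = 1831
Group 4: 584 × 0.964 + 19147 × 0.698 = 563 + 13365 = 13928
End of period: [379, 118, 1831, 13928]
Scenario B total after 4 periods: 16256
Difference B − A = 16256 − 16781 = -525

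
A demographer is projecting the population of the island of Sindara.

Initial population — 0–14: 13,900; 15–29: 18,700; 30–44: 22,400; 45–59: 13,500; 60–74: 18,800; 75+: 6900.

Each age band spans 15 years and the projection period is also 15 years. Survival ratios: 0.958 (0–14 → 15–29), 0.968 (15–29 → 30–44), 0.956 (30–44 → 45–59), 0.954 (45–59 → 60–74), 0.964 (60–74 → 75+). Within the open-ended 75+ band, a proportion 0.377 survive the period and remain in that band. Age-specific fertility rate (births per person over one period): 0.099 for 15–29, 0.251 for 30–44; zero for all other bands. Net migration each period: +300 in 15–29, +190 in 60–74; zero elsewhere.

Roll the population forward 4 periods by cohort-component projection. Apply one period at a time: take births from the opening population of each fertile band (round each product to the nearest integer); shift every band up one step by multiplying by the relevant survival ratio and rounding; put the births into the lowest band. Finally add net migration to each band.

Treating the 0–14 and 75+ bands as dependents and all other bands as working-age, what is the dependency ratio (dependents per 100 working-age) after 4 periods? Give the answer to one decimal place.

(Groups numbered youngest = 1 to oldest = 6.)
Period 1:
Births: 18700 × 0.099 = 1851, 22400 × 0.251 = 5622 → 7473
Group 2: 13900 × 0.958 = 13316
Group 3: 18700 × 0.968 = 18102
Group 4: 22400 × 0.956 = 21414
Group 5: 13500 × 0.954 = 12879
Group 6: 18800 × 0.964 + 6900 × 0.377 = 18123 + 2601 = 20724
Net migration: Group 2 + 300 → 13616; Group 5 + 190 → 13069
Giving 7473 / 13616 / 18102 / 21414 / 13069 / 20724.
Period 2:
Births: 13616 × 0.099 = 1348, 18102 × 0.251 = 4544 → 5892
Group 2: 7473 × 0.958 = 7159
Group 3: 13616 × 0.968 = 13180
Group 4: 18102 × 0.956 = 17306
Group 5: 21414 × 0.954 = 20429
Group 6: 13069 × 0.964 + 20724 × 0.377 = 12599 + 7813 = 20412
Net migration: Group 2 + 300 → 7459; Group 5 + 190 → 20619
Giving 5892 / 7459 / 13180 / 17306 / 20619 / 20412.
Period 3:
Births: 7459 × 0.099 = 738, 13180 × 0.251 = 3308 → 4046
Group 2: 5892 × 0.958 = 5645
Group 3: 7459 × 0.968 = 7220
Group 4: 13180 × 0.956 = 12600
Group 5: 17306 × 0.954 = 16510
Group 6: 20619 × 0.964 + 20412 × 0.377 = 19877 + 7695 = 27572
Net migration: Group 2 + 300 → 5945; Group 5 + 190 → 16700
Giving 4046 / 5945 / 7220 / 12600 / 16700 / 27572.
Period 4:
Births: 5945 × 0.099 = 589, 7220 × 0.251 = 1812 → 2401
Group 2: 4046 × 0.958 = 3876
Group 3: 5945 × 0.968 = 5755
Group 4: 7220 × 0.956 = 6902
Group 5: 12600 × 0.954 = 12020
Group 6: 16700 × 0.964 + 27572 × 0.377 = 16099 + 10395 = 26494
Net migration: Group 2 + 300 → 4176; Group 5 + 190 → 12210
Giving 2401 / 4176 / 5755 / 6902 / 12210 / 26494.
Dependents (band 0–14 + band 75+) = 2401 + 26494 = 28895; working-age = 29043; ratio = 28895/29043 × 100 = 99.5

99.5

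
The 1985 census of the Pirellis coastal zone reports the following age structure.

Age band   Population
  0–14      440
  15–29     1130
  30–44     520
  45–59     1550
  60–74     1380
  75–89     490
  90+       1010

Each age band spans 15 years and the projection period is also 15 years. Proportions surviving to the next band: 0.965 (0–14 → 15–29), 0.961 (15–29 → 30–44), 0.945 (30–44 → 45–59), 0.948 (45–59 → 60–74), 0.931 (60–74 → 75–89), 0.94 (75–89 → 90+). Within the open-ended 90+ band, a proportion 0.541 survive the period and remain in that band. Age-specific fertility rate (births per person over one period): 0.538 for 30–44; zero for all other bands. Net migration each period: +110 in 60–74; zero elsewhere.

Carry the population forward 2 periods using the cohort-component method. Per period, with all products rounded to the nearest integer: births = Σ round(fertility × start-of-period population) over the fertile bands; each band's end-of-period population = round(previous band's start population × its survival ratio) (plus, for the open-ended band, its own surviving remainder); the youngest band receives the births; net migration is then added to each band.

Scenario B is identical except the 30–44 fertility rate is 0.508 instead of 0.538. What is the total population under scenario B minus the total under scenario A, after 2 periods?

Period 1:
Births: 520 * 0.538 = 280
15–29: 440 * 0.965 = 425
30–44: 1130 * 0.961 = 1086
45–59: 520 * 0.945 = 491
60–74: 1550 * 0.948 = 1469
75–89: 1380 * 0.931 = 1285
90+: 490 * 0.94 + 1010 * 0.541 = 461 + 546 = 1007
Net migration: 60–74 + 110 → 1579
Population now: 0–14=280, 15–29=425, 30–44=1086, 45–59=491, 60–74=1579, 75–89=1285, 90+=1007
Period 2:
Births: 1086 * 0.538 = 584
15–29: 280 * 0.965 = 270
30–44: 425 * 0.961 = 408
45–59: 1086 * 0.945 = 1026
60–74: 491 * 0.948 = 465
75–89: 1579 * 0.931 = 1470
90+: 1285 * 0.94 + 1007 * 0.541 = 1208 + 545 = 1753
Net migration: 60–74 + 110 → 575
Population now: 0–14=584, 15–29=270, 30–44=408, 45–59=1026, 60–74=575, 75–89=1470, 90+=1753
Scenario A total after 2 periods: 6086
Scenario B projection —
Period 1:
Births: 520 * 0.508 = 264
15–29: 440 * 0.965 = 425
30–44: 1130 * 0.961 = 1086
45–59: 520 * 0.945 = 491
60–74: 1550 * 0.948 = 1469
75–89: 1380 * 0.931 = 1285
90+: 490 * 0.94 + 1010 * 0.541 = 461 + 546 = 1007
Net migration: 60–74 + 110 → 1579
Population now: 0–14=264, 15–29=425, 30–44=1086, 45–59=491, 60–74=1579, 75–89=1285, 90+=1007
Period 2:
Births: 1086 * 0.508 = 552
15–29: 264 * 0.965 = 255
30–44: 425 * 0.961 = 408
45–59: 1086 * 0.945 = 1026
60–74: 491 * 0.948 = 465
75–89: 1579 * 0.931 = 1470
90+: 1285 * 0.94 + 1007 * 0.541 = 1208 + 545 = 1753
Net migration: 60–74 + 110 → 575
Population now: 0–14=552, 15–29=255, 30–44=408, 45–59=1026, 60–74=575, 75–89=1470, 90+=1753
Scenario B total after 2 periods: 6039
Difference B − A = 6039 − 6086 = -47

-47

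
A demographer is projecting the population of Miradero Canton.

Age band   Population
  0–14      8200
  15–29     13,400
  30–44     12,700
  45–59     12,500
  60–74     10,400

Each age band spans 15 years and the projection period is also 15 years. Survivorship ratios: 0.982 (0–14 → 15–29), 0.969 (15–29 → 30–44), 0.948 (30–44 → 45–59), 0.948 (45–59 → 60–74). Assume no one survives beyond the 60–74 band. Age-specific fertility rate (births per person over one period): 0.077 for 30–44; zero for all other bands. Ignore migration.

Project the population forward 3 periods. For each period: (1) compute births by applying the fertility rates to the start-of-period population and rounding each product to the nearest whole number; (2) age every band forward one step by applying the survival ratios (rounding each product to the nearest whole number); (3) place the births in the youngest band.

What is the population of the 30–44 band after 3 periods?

930

Numbering the bands 1..5 from youngest to oldest:
[period 1]
Births: 12700 × 0.077 = 978
Band 2: 8200 × 0.982 = 8052
Band 3: 13400 × 0.969 = 12985
Band 4: 12700 × 0.948 = 12040
Band 5: 12500 × 0.948 = 11850
Population now: 0–14=978, 15–29=8052, 30–44=12985, 45–59=12040, 60–74=11850
[period 2]
Births: 12985 × 0.077 = 1000
Band 2: 978 × 0.982 = 960
Band 3: 8052 × 0.969 = 7802
Band 4: 12985 × 0.948 = 12310
Band 5: 12040 × 0.948 = 11414
Population now: 0–14=1000, 15–29=960, 30–44=7802, 45–59=12310, 60–74=11414
[period 3]
Births: 7802 × 0.077 = 601
Band 2: 1000 × 0.982 = 982
Band 3: 960 × 0.969 = 930
Band 4: 7802 × 0.948 = 7396
Band 5: 12310 × 0.948 = 11670
Population now: 0–14=601, 15–29=982, 30–44=930, 45–59=7396, 60–74=11670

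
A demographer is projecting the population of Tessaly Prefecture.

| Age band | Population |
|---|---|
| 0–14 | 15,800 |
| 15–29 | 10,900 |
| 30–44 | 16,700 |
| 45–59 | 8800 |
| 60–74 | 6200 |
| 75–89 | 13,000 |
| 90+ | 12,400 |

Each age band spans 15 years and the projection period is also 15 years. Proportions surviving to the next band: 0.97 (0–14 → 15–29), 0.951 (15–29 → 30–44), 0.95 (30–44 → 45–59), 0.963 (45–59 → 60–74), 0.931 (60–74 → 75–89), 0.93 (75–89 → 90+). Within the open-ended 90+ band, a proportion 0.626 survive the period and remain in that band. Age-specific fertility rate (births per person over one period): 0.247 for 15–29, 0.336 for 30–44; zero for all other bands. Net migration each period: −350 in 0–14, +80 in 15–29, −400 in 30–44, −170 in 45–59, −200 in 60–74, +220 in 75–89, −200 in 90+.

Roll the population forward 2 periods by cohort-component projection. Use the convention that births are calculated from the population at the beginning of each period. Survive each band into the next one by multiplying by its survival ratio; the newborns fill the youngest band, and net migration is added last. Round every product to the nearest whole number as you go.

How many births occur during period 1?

8303

Numbering the groups 1..7 from youngest to oldest:
Period 1.
Births: 10900 * 0.247 = 2692  |  16700 * 0.336 = 5611 → 8303
Group 2: 15800 * 0.97 = 15326
Group 3: 10900 * 0.951 = 10366
Group 4: 16700 * 0.95 = 15865
Group 5: 8800 * 0.963 = 8474
Group 6: 6200 * 0.931 = 5772
Group 7: 13000 * 0.93 + 12400 * 0.626 = 12090 + 7762 = 19852
Net migration: Group 1 − 350 → 7953; Group 2 + 80 → 15406; Group 3 − 400 → 9966; Group 4 − 170 → 15695; Group 5 − 200 → 8274; Group 6 + 220 → 5992; Group 7 − 200 → 19652
End of period: [7953, 15406, 9966, 15695, 8274, 5992, 19652]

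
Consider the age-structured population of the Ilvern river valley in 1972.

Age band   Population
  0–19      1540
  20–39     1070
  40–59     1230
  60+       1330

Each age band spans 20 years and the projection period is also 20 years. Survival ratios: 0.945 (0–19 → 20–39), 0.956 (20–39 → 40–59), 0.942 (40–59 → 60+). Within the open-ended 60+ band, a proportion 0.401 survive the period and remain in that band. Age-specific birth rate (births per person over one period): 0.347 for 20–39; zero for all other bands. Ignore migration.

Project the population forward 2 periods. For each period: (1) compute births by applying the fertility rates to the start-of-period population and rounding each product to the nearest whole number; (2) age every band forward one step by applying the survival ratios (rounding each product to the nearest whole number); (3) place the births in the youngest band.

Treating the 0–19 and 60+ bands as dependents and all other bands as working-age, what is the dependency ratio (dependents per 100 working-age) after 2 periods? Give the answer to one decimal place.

(Groups numbered youngest = 1 to oldest = 4.)
[period 1]
Births: 1070 * 0.347 = 371
Group 2: 1540 * 0.945 = 1455
Group 3: 1070 * 0.956 = 1023
Group 4: 1230 * 0.942 + 1330 * 0.401 = 1159 + 533 = 1692
End of period: [371, 1455, 1023, 1692]
[period 2]
Births: 1455 * 0.347 = 505
Group 2: 371 * 0.945 = 351
Group 3: 1455 * 0.956 = 1391
Group 4: 1023 * 0.942 + 1692 * 0.401 = 964 + 678 = 1642
End of period: [505, 351, 1391, 1642]
Dependents (band 0–19 + band 60+) = 505 + 1642 = 2147; working-age = 1742; ratio = 2147/1742 × 100 = 123.2

123.2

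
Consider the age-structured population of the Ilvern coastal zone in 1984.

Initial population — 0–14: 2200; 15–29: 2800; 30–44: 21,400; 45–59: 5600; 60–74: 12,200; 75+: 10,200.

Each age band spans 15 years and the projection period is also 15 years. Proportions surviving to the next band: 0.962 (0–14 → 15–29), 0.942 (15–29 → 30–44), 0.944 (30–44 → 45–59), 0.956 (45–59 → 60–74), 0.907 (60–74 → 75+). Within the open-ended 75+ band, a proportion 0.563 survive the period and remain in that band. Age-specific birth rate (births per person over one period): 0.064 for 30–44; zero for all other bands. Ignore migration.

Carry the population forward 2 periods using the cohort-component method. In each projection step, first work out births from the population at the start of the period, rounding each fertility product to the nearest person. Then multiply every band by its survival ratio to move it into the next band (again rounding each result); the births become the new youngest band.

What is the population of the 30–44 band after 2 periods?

(Groups numbered youngest = 1 to oldest = 6.)
Period 1.
Births: 21400 × 0.064 = 1370
Group 2: 2200 × 0.962 = 2116
Group 3: 2800 × 0.942 = 2638
Group 4: 21400 × 0.944 = 20202
Group 5: 5600 × 0.956 = 5354
Group 6: 12200 × 0.907 + 10200 × 0.563 = 11065 + 5743 = 16808
→ [1370, 2116, 2638, 20202, 5354, 16808]
Period 2.
Births: 2638 × 0.064 = 169
Group 2: 1370 × 0.962 = 1318
Group 3: 2116 × 0.942 = 1993
Group 4: 2638 × 0.944 = 2490
Group 5: 20202 × 0.956 = 19313
Group 6: 5354 × 0.907 + 16808 × 0.563 = 4856 + 9463 = 14319
→ [169, 1318, 1993, 2490, 19313, 14319]

1993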